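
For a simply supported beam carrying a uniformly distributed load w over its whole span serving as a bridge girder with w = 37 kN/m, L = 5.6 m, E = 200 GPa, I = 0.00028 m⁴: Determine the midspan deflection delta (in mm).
Model: a simply supported beam carrying a uniformly distributed load w over its whole span, so delta = (5·w·L^4) / (384·E·I).
Convert to SI units:
  w = 37 kN/m = 37000 N/m
  E = 200 GPa = 2 × 10¹¹ Pa
Substitute:
  delta = (5 × 37000 × 5.6^4) / (384 × (2 × 10¹¹) × 0.00028)
  delta = 0.008461 m
Convert: delta = 0.008461 m = 8.461 mm
Final answer: delta = 8.461 mm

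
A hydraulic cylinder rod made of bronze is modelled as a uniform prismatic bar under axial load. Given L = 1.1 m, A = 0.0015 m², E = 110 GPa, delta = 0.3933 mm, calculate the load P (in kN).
Model: a uniform prismatic bar under axial load, so delta = (P·L) / (A·E).
Solve for P: P = (delta·A·E) / L.
Convert to SI units:
  E = 110 GPa = 1.1 × 10¹¹ Pa
  delta = 0.3933 mm = 0.0003933 m
Substitute:
  P = (0.0003933 × 0.0015 × (1.1 × 10¹¹)) / 1.1
  P = 58990 N
Convert: P = 58990 N = 58.99 kN
Final answer: P = 58.99 kN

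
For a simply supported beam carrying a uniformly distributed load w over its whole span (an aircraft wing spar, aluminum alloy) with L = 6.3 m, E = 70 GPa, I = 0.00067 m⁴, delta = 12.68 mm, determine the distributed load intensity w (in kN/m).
Model: a simply supported beam carrying a uniformly distributed load w over its whole span, so delta = (5·w·L^4) / (384·E·I).
Solve for w: w = (384·delta·E·I) / (5·L^4).
Convert to SI units:
  E = 70 GPa = 7 × 10¹⁰ Pa
  delta = 12.68 mm = 0.01268 m
Substitute:
  w = (384 × 0.01268 × (7 × 10¹⁰) × 0.00067) / (5 × 6.3^4)
  w = 28990 N/m
Convert: w = 28990 N/m = 28.99 kN/m
Final answer: w = 28.99 kN/m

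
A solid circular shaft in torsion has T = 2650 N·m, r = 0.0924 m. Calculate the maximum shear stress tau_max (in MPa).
Model: a solid circular shaft in torsion, so tau_max = (2·T) / (π·r^3).
Substitute:
  tau_max = (2 × 2650) / (π × 0.0924^3)
  tau_max = 2.139 × 10⁶ Pa
Convert: tau_max = 2.139 × 10⁶ Pa = 2.139 MPa
Final answer: tau_max = 2.139 MPa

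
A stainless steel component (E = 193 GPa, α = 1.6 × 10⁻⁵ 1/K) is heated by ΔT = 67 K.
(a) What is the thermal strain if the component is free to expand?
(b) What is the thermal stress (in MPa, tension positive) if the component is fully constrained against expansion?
(a) Free thermal strain ε_th = α·ΔT = (1.6 × 10⁻⁵) × 67 = 0.001072
(b) Fully constrained, the expansion is suppressed, so σ = -E·α·ΔT. Convert E = 193 GPa = 1.93 × 10¹¹ Pa.
  σ = -(1.93 × 10¹¹) × (1.6 × 10⁻⁵) × 67 = -2.069 × 10⁸ Pa = -206.9 MPa (compressive)
Final answer: (a) ε_th = 0.001072, (b) σ = -206.9 MPa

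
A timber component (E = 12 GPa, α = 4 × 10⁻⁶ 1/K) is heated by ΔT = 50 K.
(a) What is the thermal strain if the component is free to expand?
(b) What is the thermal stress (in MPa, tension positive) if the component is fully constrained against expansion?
(a) Free thermal strain ε_th = α·ΔT = (4 × 10⁻⁶) × 50 = 0.0002
(b) Fully constrained, the expansion is suppressed, so σ = -E·α·ΔT. Convert E = 12 GPa = 1.2 × 10¹⁰ Pa.
  σ = -(1.2 × 10¹⁰) × (4 × 10⁻⁶) × 50 = -2.4 × 10⁶ Pa = -2.4 MPa (compressive)
Final answer: (a) ε_th = 0.0002, (b) σ = -2.4 MPa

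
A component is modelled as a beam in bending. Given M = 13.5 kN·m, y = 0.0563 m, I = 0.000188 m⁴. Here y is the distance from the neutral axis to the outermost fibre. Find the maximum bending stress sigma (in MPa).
Model: a beam in bending, so sigma = (M·y) / I.
Convert to SI units:
  M = 13.5 kN·m = 13500 N·m
Substitute:
  sigma = (13500 × 0.0563) / 0.000188
  sigma = 4.043 × 10⁶ Pa
Convert: sigma = 4.043 × 10⁶ Pa = 4.043 MPa
Final answer: sigma = 4.043 MPa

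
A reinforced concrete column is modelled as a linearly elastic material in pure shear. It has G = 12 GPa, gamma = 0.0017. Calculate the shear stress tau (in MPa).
Model: a linearly elastic material in pure shear, so tau = G·gamma.
Convert to SI units:
  G = 12 GPa = 1.2 × 10¹⁰ Pa
Substitute:
  tau = (1.2 × 10¹⁰) × 0.0017
  tau = 2.04 × 10⁷ Pa
Convert: tau = 2.04 × 10⁷ Pa = 20.4 MPa
Final answer: tau = 20.4 MPa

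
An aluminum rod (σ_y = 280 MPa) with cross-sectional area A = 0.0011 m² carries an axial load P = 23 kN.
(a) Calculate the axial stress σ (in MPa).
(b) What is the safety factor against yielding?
(a) Axial stress σ = P/A. Convert P = 23 kN = 23000 N.
  σ = 23000 / 0.0011 = 2.091 × 10⁷ Pa = 20.91 MPa
(b) Safety factor SF = σ_y/σ = 280 / 20.91 = 13.39
Final answer: (a) σ = 20.91 MPa, (b) SF = 13.39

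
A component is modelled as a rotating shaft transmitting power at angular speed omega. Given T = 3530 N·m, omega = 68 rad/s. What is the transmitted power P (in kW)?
Model: a rotating shaft transmitting power at angular speed omega, so P = T·omega.
Substitute:
  P = 3530 × 68
  P = 240000 W
Convert: P = 240000 W = 240 kW
Final answer: P = 240 kW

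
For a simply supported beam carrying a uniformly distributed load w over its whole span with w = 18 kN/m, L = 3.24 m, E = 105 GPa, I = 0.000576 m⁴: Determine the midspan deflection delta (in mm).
Model: a simply supported beam carrying a uniformly distributed load w over its whole span, so delta = (5·w·L^4) / (384·E·I).
Convert to SI units:
  w = 18 kN/m = 18000 N/m
  E = 105 GPa = 1.05 × 10¹¹ Pa
Substitute:
  delta = (5 × 18000 × 3.24^4) / (384 × (1.05 × 10¹¹) × 0.000576)
  delta = 0.0004271 m
Convert: delta = 0.0004271 m = 0.4271 mm
Final answer: delta = 0.4271 mm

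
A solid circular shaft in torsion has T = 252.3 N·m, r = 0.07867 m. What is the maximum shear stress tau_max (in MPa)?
Model: a solid circular shaft in torsion, so tau_max = (2·T) / (π·r^3).
Substitute:
  tau_max = (2 × 252.3) / (π × 0.07867^3)
  tau_max = 329900 Pa
Convert: tau_max = 329900 Pa = 0.3299 MPa
Final answer: tau_max = 0.3299 MPa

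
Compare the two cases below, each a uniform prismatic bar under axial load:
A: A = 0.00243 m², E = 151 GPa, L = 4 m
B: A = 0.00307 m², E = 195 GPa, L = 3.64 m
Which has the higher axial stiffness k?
Model: a uniform prismatic bar under axial load, so k = (A·E) / L (SI units).
  A: k = (0.00243 × (1.51 × 10¹¹)) / 4 = 9.173 × 10⁷ N/m = 91.73 MN/m
  B: k = (0.00307 × (1.95 × 10¹¹)) / 3.64 = 1.645 × 10⁸ N/m = 164.5 MN/m
164.5 MN/m > 91.73 MN/m, so B is larger.
Final answer: B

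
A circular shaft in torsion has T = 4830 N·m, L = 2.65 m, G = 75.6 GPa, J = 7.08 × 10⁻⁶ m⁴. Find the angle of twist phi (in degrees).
Model: a circular shaft in torsion, so phi = (T·L) / (G·J).
Convert to SI units:
  G = 75.6 GPa = 7.56 × 10¹⁰ Pa
Substitute:
  phi = (4830 × 2.65) / ((7.56 × 10¹⁰) × (7.08 × 10⁻⁶))
  phi = 0.02391 rad
Convert to degrees: phi = 0.02391 × 180/π = 1.37°
Final answer: phi = 1.37°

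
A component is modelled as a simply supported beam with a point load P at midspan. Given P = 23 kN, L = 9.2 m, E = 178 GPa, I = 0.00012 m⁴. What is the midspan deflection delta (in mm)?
Model: a simply supported beam with a point load P at midspan, so delta = (P·L^3) / (48·E·I).
Convert to SI units:
  P = 23 kN = 23000 N
  E = 178 GPa = 1.78 × 10¹¹ Pa
Substitute:
  delta = (23000 × 9.2^3) / (48 × (1.78 × 10¹¹) × 0.00012)
  delta = 0.01747 m
Convert: delta = 0.01747 m = 17.47 mm
Final answer: delta = 17.47 mm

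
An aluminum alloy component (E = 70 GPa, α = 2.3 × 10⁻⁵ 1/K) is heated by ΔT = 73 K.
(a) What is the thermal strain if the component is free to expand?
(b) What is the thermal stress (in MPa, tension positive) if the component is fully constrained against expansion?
(a) Free thermal strain ε_th = α·ΔT = (2.3 × 10⁻⁵) × 73 = 0.001679
(b) Fully constrained, the expansion is suppressed, so σ = -E·α·ΔT. Convert E = 70 GPa = 7 × 10¹⁰ Pa.
  σ = -(7 × 10¹⁰) × (2.3 × 10⁻⁵) × 73 = -1.175 × 10⁸ Pa = -117.5 MPa (compressive)
Final answer: (a) ε_th = 0.001679, (b) σ = -117.5 MPa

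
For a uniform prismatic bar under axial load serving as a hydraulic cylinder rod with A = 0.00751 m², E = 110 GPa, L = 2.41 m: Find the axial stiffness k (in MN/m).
Model: a uniform prismatic bar under axial load, so k = (A·E) / L.
Convert to SI units:
  E = 110 GPa = 1.1 × 10¹¹ Pa
Substitute:
  k = (0.00751 × (1.1 × 10¹¹)) / 2.41
  k = 3.428 × 10⁸ N/m
Convert: k = 3.428 × 10⁸ N/m = 342.8 MN/m
Final answer: k = 342.8 MN/m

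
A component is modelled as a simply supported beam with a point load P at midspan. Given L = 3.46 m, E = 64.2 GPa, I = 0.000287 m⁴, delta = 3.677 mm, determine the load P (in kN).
Model: a simply supported beam with a point load P at midspan, so delta = (P·L^3) / (48·E·I).
Solve for P: P = (48·delta·E·I) / L^3.
Convert to SI units:
  E = 64.2 GPa = 6.42 × 10¹⁰ Pa
  delta = 3.677 mm = 0.003677 m
Substitute:
  P = (48 × 0.003677 × (6.42 × 10¹⁰) × 0.000287) / 3.46^3
  P = 78510 N
Convert: P = 78510 N = 78.51 kN
Final answer: P = 78.51 kN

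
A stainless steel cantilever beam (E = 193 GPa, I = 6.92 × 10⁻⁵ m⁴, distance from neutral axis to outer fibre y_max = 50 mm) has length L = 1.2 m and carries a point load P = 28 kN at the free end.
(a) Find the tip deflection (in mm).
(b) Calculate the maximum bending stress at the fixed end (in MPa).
(a) Tip deflection of a cantilever with an end point load: δ = P·L^3 / (3·E·I). Convert P = 28 kN = 28000 N, E = 193 GPa = 1.93 × 10¹¹ Pa.
  δ = (28000 × 1.2^3) / (3 × (1.93 × 10¹¹) × (6.92 × 10⁻⁵)) = 0.001208 m = 1.208 mm
(b) Maximum bending moment at the fixed end: M = P·L = 28000 × 1.2 = 33600 N·m. Convert y_max = 50 mm = 0.05 m.
  σ = M·y_max / I = (33600 × 0.05) / (6.92 × 10⁻⁵) = 2.428 × 10⁷ Pa = 24.28 MPa
Final answer: (a) δ = 1.208 mm, (b) σ = 24.28 MPa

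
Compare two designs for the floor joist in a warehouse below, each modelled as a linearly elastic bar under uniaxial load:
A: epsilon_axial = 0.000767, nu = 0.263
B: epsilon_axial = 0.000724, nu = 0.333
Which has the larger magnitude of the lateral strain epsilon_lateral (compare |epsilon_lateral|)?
Model: a linearly elastic bar under uniaxial load, so epsilon_lateral = -nu·epsilon_axial (SI units).
  A: epsilon_lateral = -(0.263 × 0.000767) = -0.0002017
  B: epsilon_lateral = -(0.333 × 0.000724) = -0.0002411
|epsilon_lateral|: A = 0.0002017, B = 0.0002411, so B is larger in magnitude.
Final answer: B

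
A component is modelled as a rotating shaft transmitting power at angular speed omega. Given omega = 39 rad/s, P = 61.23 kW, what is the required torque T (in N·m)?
Model: a rotating shaft transmitting power at angular speed omega, so P = T·omega.
Solve for T: T = P / omega.
Convert to SI units:
  P = 61.23 kW = 61230 W
Substitute:
  T = 61230 / 39
  T = 1570 N·m
Final answer: T = 1570 N·m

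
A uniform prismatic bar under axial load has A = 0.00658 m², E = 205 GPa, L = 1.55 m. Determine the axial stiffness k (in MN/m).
Model: a uniform prismatic bar under axial load, so k = (A·E) / L.
Convert to SI units:
  E = 205 GPa = 2.05 × 10¹¹ Pa
Substitute:
  k = (0.00658 × (2.05 × 10¹¹)) / 1.55
  k = 8.703 × 10⁸ N/m
Convert: k = 8.703 × 10⁸ N/m = 870.3 MN/m
Final answer: k = 870.3 MN/m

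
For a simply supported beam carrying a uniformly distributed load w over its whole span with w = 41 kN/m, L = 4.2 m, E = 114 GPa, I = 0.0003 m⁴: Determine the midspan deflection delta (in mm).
Model: a simply supported beam carrying a uniformly distributed load w over its whole span, so delta = (5·w·L^4) / (384·E·I).
Convert to SI units:
  w = 41 kN/m = 41000 N/m
  E = 114 GPa = 1.14 × 10¹¹ Pa
Substitute:
  delta = (5 × 41000 × 4.2^4) / (384 × (1.14 × 10¹¹) × 0.0003)
  delta = 0.004857 m
Convert: delta = 0.004857 m = 4.857 mm
Final answer: delta = 4.857 mm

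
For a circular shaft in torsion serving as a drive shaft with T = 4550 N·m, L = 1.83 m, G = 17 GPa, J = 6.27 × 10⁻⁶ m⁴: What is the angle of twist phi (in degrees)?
Model: a circular shaft in torsion, so phi = (T·L) / (G·J).
Convert to SI units:
  G = 17 GPa = 1.7 × 10¹⁰ Pa
Substitute:
  phi = (4550 × 1.83) / ((1.7 × 10¹⁰) × (6.27 × 10⁻⁶))
  phi = 0.07812 rad
Convert to degrees: phi = 0.07812 × 180/π = 4.476°
Final answer: phi = 4.476°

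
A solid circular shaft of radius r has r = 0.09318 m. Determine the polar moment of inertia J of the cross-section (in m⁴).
Model: a solid circular shaft of radius r, so J = (π·r^4) / 2.
Substitute:
  J = (π × 0.09318^4) / 2
  J = 0.0001184 m⁴
Final answer: J = 0.0001184 m⁴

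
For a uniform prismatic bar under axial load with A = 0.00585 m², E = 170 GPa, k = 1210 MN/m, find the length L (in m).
Model: a uniform prismatic bar under axial load, so k = (A·E) / L.
Solve for L: L = (A·E) / k.
Convert to SI units:
  E = 170 GPa = 1.7 × 10¹¹ Pa
  k = 1210 MN/m = 1.21 × 10⁹ N/m
Substitute:
  L = (0.00585 × (1.7 × 10¹¹)) / (1.21 × 10⁹)
  L = 0.8219 m
Final answer: L = 0.8219 m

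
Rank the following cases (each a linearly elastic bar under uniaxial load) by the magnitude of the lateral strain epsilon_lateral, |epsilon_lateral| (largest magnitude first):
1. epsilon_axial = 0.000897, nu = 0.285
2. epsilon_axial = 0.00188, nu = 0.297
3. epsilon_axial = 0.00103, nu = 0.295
Model: a linearly elastic bar under uniaxial load, so epsilon_lateral = -nu·epsilon_axial (SI units).
  Case 1: epsilon_lateral = -(0.285 × 0.000897) = -0.0002556
  Case 2: epsilon_lateral = -(0.297 × 0.00188) = -0.0005584
  Case 3: epsilon_lateral = -(0.295 × 0.00103) = -0.0003039
Ordering by |epsilon_lateral|: 0.0005584 (case 2) > 0.0003039 (case 3) > 0.0002556 (case 1)
Final answer: 2, 3, 1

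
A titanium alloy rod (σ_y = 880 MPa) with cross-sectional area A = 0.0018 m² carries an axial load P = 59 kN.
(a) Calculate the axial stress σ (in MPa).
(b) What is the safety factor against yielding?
(a) Axial stress σ = P/A. Convert P = 59 kN = 59000 N.
  σ = 59000 / 0.0018 = 3.278 × 10⁷ Pa = 32.78 MPa
(b) Safety factor SF = σ_y/σ = 880 / 32.78 = 26.85
Final answer: (a) σ = 32.78 MPa, (b) SF = 26.85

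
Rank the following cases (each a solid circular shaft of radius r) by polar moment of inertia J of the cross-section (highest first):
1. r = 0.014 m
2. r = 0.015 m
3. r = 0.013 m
Model: a solid circular shaft of radius r, so J = (π·r^4) / 2 (SI units).
  Case 1: J = (π × 0.014^4) / 2 = 6.034 × 10⁻⁸ m⁴
  Case 2: J = (π × 0.015^4) / 2 = 7.952 × 10⁻⁸ m⁴
  Case 3: J = (π × 0.013^4) / 2 = 4.486 × 10⁻⁸ m⁴
Ordering: 7.952 × 10⁻⁸ m⁴ (case 2) > 6.034 × 10⁻⁸ m⁴ (case 1) > 4.486 × 10⁻⁸ m⁴ (case 3)
Final answer: 2, 1, 3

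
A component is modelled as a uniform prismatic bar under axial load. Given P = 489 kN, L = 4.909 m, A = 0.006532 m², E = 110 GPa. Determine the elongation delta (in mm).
Model: a uniform prismatic bar under axial load, so delta = (P·L) / (A·E).
Convert to SI units:
  P = 489 kN = 489000 N
  E = 110 GPa = 1.1 × 10¹¹ Pa
Substitute:
  delta = (489000 × 4.909) / (0.006532 × (1.1 × 10¹¹))
  delta = 0.003341 m
Convert: delta = 0.003341 m = 3.341 mm
Final answer: delta = 3.341 mm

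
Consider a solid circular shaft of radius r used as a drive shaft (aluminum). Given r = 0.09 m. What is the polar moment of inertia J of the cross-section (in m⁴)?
Model: a solid circular shaft of radius r, so J = (π·r^4) / 2.
Substitute:
  J = (π × 0.09^4) / 2
  J = 0.0001031 m⁴
Final answer: J = 0.0001031 m⁴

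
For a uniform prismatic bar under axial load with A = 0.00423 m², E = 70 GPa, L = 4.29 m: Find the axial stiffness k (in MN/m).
Model: a uniform prismatic bar under axial load, so k = (A·E) / L.
Convert to SI units:
  E = 70 GPa = 7 × 10¹⁰ Pa
Substitute:
  k = (0.00423 × (7 × 10¹⁰)) / 4.29
  k = 6.902 × 10⁷ N/m
Convert: k = 6.902 × 10⁷ N/m = 69.02 MN/m
Final answer: k = 69.02 MN/m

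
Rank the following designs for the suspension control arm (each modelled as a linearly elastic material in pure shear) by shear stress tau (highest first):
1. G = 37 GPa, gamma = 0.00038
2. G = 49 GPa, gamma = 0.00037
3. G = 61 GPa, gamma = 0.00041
Model: a linearly elastic material in pure shear, so tau = G·gamma (SI units).
  Case 1: tau = (3.7 × 10¹⁰) × 0.00038 = 1.406 × 10⁷ Pa = 14.06 MPa
  Case 2: tau = (4.9 × 10¹⁰) × 0.00037 = 1.813 × 10⁷ Pa = 18.13 MPa
  Case 3: tau = (6.1 × 10¹⁰) × 0.00041 = 2.501 × 10⁷ Pa = 25.01 MPa
Ordering: 25.01 MPa (case 3) > 18.13 MPa (case 2) > 14.06 MPa (case 1)
Final answer: 3, 2, 1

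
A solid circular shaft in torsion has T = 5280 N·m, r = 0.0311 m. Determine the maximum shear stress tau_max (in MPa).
Model: a solid circular shaft in torsion, so tau_max = (2·T) / (π·r^3).
Substitute:
  tau_max = (2 × 5280) / (π × 0.0311^3)
  tau_max = 1.117 × 10⁸ Pa
Convert: tau_max = 1.117 × 10⁸ Pa = 111.7 MPa
Final answer: tau_max = 111.7 MPa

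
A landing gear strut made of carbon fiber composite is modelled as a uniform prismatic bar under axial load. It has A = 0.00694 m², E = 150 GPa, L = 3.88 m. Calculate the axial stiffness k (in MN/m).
Model: a uniform prismatic bar under axial load, so k = (A·E) / L.
Convert to SI units:
  E = 150 GPa = 1.5 × 10¹¹ Pa
Substitute:
  k = (0.00694 × (1.5 × 10¹¹)) / 3.88
  k = 2.683 × 10⁸ N/m
Convert: k = 2.683 × 10⁸ N/m = 268.3 MN/m
Final answer: k = 268.3 MN/m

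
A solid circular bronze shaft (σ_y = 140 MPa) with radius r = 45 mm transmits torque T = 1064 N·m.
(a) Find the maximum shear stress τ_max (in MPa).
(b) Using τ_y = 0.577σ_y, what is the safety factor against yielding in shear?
(a) For a solid circular shaft, τ_max = T·r/J with J = π·r^4/2, i.e. τ_max = 2·T / (π·r^3). Convert r = 45 mm = 0.045 m.
  τ_max = (2 × 1064) / (π × 0.045^3) = 7.433 × 10⁶ Pa = 7.433 MPa
(b) τ_y = 0.577 × 140 = 80.78 MPa
  SF = τ_y/τ_max = 80.78 / 7.433 = 10.87
Final answer: (a) τ_max = 7.433 MPa, (b) SF = 10.87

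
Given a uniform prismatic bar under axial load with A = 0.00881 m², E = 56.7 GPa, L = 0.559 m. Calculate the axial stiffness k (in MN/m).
Model: a uniform prismatic bar under axial load, so k = (A·E) / L.
Convert to SI units:
  E = 56.7 GPa = 5.67 × 10¹⁰ Pa
Substitute:
  k = (0.00881 × (5.67 × 10¹⁰)) / 0.559
  k = 8.936 × 10⁸ N/m
Convert: k = 8.936 × 10⁸ N/m = 893.6 MN/m
Final answer: k = 893.6 MN/m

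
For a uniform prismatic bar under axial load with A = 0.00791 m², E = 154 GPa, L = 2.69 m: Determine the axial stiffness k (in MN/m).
Model: a uniform prismatic bar under axial load, so k = (A·E) / L.
Convert to SI units:
  E = 154 GPa = 1.54 × 10¹¹ Pa
Substitute:
  k = (0.00791 × (1.54 × 10¹¹)) / 2.69
  k = 4.528 × 10⁸ N/m
Convert: k = 4.528 × 10⁸ N/m = 452.8 MN/m
Final answer: k = 452.8 MN/m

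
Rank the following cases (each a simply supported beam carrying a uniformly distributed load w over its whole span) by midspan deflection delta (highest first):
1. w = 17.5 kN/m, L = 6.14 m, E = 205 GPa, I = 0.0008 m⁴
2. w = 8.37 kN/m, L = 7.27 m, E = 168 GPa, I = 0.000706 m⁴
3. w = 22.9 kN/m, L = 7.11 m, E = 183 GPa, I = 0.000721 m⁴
Model: a simply supported beam carrying a uniformly distributed load w over its whole span, so delta = (5·w·L^4) / (384·E·I) (SI units).
  Case 1: delta = (5 × 17500 × 6.14^4) / (384 × (2.05 × 10¹¹) × 0.0008) = 0.001975 m = 1.975 mm
  Case 2: delta = (5 × 8370 × 7.27^4) / (384 × (1.68 × 10¹¹) × 0.000706) = 0.002567 m = 2.567 mm
  Case 3: delta = (5 × 22900 × 7.11^4) / (384 × (1.83 × 10¹¹) × 0.000721) = 0.005775 m = 5.775 mm
Ordering: 5.775 mm (case 3) > 2.567 mm (case 2) > 1.975 mm (case 1)
Final answer: 3, 2, 1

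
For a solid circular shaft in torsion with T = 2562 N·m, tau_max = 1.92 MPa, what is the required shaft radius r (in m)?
Model: a solid circular shaft in torsion, so tau_max = (2·T) / (π·r^3).
Solve for r: r = ((2·T) / (π·tau_max))^(1/3).
Convert to SI units:
  tau_max = 1.92 MPa = 1.92 × 10⁶ Pa
Substitute:
  r = ((2 × 2562) / (π × (1.92 × 10⁶)))^(1/3)
  r = 0.09471 m
Final answer: r = 0.09471 m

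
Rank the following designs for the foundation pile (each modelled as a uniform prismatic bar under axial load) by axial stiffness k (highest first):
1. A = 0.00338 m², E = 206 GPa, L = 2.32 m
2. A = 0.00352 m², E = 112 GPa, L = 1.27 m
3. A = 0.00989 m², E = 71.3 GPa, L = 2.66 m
Model: a uniform prismatic bar under axial load, so k = (A·E) / L (SI units).
  Case 1: k = (0.00338 × (2.06 × 10¹¹)) / 2.32 = 3.001 × 10⁸ N/m = 300.1 MN/m
  Case 2: k = (0.00352 × (1.12 × 10¹¹)) / 1.27 = 3.104 × 10⁸ N/m = 310.4 MN/m
  Case 3: k = (0.00989 × (7.13 × 10¹⁰)) / 2.66 = 2.651 × 10⁸ N/m = 265.1 MN/m
Ordering: 310.4 MN/m (case 2) > 300.1 MN/m (case 1) > 265.1 MN/m (case 3)
Final answer: 2, 1, 3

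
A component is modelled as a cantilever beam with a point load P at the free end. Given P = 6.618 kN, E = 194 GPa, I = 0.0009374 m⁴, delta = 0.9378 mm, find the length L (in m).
Model: a cantilever beam with a point load P at the free end, so delta = (P·L^3) / (3·E·I).
Solve for L: L = ((3·delta·E·I) / P)^(1/3).
Convert to SI units:
  P = 6.618 kN = 6618 N
  E = 194 GPa = 1.94 × 10¹¹ Pa
  delta = 0.9378 mm = 0.0009378 m
Substitute:
  L = ((3 × 0.0009378 × (1.94 × 10¹¹) × 0.0009374) / 6618)^(1/3)
  L = 4.26 m
Final answer: L = 4.26 m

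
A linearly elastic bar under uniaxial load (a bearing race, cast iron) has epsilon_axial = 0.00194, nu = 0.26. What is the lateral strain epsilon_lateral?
Model: a linearly elastic bar under uniaxial load, so epsilon_lateral = -nu·epsilon_axial.
Substitute:
  epsilon_lateral = -(0.26 × 0.00194)
  epsilon_lateral = -0.0005044
Final answer: epsilon_lateral = -0.0005044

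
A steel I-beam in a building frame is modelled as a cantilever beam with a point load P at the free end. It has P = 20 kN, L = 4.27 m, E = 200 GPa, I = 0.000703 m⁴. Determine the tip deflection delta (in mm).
Model: a cantilever beam with a point load P at the free end, so delta = (P·L^3) / (3·E·I).
Convert to SI units:
  P = 20 kN = 20000 N
  E = 200 GPa = 2 × 10¹¹ Pa
Substitute:
  delta = (20000 × 4.27^3) / (3 × (2 × 10¹¹) × 0.000703)
  delta = 0.003692 m
Convert: delta = 0.003692 m = 3.692 mm
Final answer: delta = 3.692 mm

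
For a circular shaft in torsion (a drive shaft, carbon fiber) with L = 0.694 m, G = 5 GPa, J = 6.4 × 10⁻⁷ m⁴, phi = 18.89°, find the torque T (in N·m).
Model: a circular shaft in torsion, so phi = (T·L) / (G·J).
Solve for T: T = (phi·G·J) / L.
Convert to SI units:
  G = 5 GPa = 5 × 10⁹ Pa
  phi = 18.89° = 0.3297 rad
Substitute:
  T = (0.3297 × (5 × 10⁹) × (6.4 × 10⁻⁷)) / 0.694
  T = 1520 N·m
Final answer: T = 1520 N·m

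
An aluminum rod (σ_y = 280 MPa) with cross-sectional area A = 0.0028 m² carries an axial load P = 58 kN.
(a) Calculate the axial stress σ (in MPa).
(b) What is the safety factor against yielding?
(a) Axial stress σ = P/A. Convert P = 58 kN = 58000 N.
  σ = 58000 / 0.0028 = 2.071 × 10⁷ Pa = 20.71 MPa
(b) Safety factor SF = σ_y/σ = 280 / 20.71 = 13.52
Final answer: (a) σ = 20.71 MPa, (b) SF = 13.52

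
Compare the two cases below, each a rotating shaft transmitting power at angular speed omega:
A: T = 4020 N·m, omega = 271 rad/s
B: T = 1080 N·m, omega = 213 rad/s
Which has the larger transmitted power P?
Model: a rotating shaft transmitting power at angular speed omega, so P = T·omega (SI units).
  A: P = 4020 × 271 = 1.089 × 10⁶ W = 1089 kW
  B: P = 1080 × 213 = 230000 W = 230 kW
1089 kW > 230 kW, so A is larger.
Final answer: A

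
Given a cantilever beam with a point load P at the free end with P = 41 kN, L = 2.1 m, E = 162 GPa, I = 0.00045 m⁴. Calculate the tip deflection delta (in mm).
Model: a cantilever beam with a point load P at the free end, so delta = (P·L^3) / (3·E·I).
Convert to SI units:
  P = 41 kN = 41000 N
  E = 162 GPa = 1.62 × 10¹¹ Pa
Substitute:
  delta = (41000 × 2.1^3) / (3 × (1.62 × 10¹¹) × 0.00045)
  delta = 0.001736 m
Convert: delta = 0.001736 m = 1.736 mm
Final answer: delta = 1.736 mm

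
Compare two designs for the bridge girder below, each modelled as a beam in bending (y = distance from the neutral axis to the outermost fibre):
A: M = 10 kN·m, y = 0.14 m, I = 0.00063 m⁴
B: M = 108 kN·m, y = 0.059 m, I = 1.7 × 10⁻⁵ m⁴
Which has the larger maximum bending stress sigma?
Model: a beam in bending (y = distance from the neutral axis to the outermost fibre), so sigma = (M·y) / I (SI units).
  A: sigma = (10000 × 0.14) / 0.00063 = 2.222 × 10⁶ Pa = 2.222 MPa
  B: sigma = (108000 × 0.059) / (1.7 × 10⁻⁵) = 3.748 × 10⁸ Pa = 374.8 MPa
374.8 MPa > 2.222 MPa, so B is larger.
Final answer: B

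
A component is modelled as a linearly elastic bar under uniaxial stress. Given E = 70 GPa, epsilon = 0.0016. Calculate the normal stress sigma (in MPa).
Model: a linearly elastic bar under uniaxial stress, so sigma = E·epsilon.
Convert to SI units:
  E = 70 GPa = 7 × 10¹⁰ Pa
Substitute:
  sigma = (7 × 10¹⁰) × 0.0016
  sigma = 1.12 × 10⁸ Pa
Convert: sigma = 1.12 × 10⁸ Pa = 112 MPa
Final answer: sigma = 112 MPa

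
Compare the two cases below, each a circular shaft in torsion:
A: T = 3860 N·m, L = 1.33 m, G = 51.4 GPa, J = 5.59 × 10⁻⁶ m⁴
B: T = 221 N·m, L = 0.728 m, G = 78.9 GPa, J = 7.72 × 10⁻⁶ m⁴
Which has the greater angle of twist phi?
Model: a circular shaft in torsion, so phi = (T·L) / (G·J) (SI units).
  A: phi = (3860 × 1.33) / ((5.14 × 10¹⁰) × (5.59 × 10⁻⁶)) = 0.01787 rad = 1.024°
  B: phi = (221 × 0.728) / ((7.89 × 10¹⁰) × (7.72 × 10⁻⁶)) = 0.0002641 rad = 0.01513°
1.024° > 0.01513°, so A is larger.
Final answer: A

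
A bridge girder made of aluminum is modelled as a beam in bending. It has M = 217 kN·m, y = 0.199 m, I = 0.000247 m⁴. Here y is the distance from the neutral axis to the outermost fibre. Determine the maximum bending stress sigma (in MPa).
Model: a beam in bending, so sigma = (M·y) / I.
Convert to SI units:
  M = 217 kN·m = 217000 N·m
Substitute:
  sigma = (217000 × 0.199) / 0.000247
  sigma = 1.748 × 10⁸ Pa
Convert: sigma = 1.748 × 10⁸ Pa = 174.8 MPa
Final answer: sigma = 174.8 MPa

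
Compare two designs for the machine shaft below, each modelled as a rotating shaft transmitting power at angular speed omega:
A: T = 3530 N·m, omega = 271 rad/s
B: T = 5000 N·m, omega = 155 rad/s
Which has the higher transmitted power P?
Model: a rotating shaft transmitting power at angular speed omega, so P = T·omega (SI units).
  A: P = 3530 × 271 = 956600 W = 956.6 kW
  B: P = 5000 × 155 = 775000 W = 775 kW
956.6 kW > 775 kW, so A is larger.
Final answer: A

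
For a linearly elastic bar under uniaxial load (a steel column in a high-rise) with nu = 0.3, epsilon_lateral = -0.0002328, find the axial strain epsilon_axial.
Model: a linearly elastic bar under uniaxial load, so epsilon_lateral = -nu·epsilon_axial.
Solve for epsilon_axial: epsilon_axial = -epsilon_lateral / nu.
Substitute:
  epsilon_axial = -(-0.0002328) / 0.3
  epsilon_axial = 0.000776
Final answer: epsilon_axial = 0.000776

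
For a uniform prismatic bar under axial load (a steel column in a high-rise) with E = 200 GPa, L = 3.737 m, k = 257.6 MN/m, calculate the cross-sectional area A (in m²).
Model: a uniform prismatic bar under axial load, so k = (A·E) / L.
Solve for A: A = (k·L) / E.
Convert to SI units:
  E = 200 GPa = 2 × 10¹¹ Pa
  k = 257.6 MN/m = 2.576 × 10⁸ N/m
Substitute:
  A = ((2.576 × 10⁸) × 3.737) / (2 × 10¹¹)
  A = 0.004813 m²
Final answer: A = 0.004813 m²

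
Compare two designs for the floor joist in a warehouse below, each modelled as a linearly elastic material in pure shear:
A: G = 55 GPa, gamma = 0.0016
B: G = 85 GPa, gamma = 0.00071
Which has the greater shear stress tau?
Model: a linearly elastic material in pure shear, so tau = G·gamma (SI units).
  A: tau = (5.5 × 10¹⁰) × 0.0016 = 8.8 × 10⁷ Pa = 88 MPa
  B: tau = (8.5 × 10¹⁰) × 0.00071 = 6.035 × 10⁷ Pa = 60.35 MPa
88 MPa > 60.35 MPa, so A is larger.
Final answer: A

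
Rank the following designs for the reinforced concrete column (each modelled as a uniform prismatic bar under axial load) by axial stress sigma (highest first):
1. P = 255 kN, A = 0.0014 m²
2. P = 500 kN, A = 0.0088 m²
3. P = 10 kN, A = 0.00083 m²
Model: a uniform prismatic bar under axial load, so sigma = P / A (SI units).
  Case 1: sigma = 255000 / 0.0014 = 1.821 × 10⁸ Pa = 182.1 MPa
  Case 2: sigma = 500000 / 0.0088 = 5.682 × 10⁷ Pa = 56.82 MPa
  Case 3: sigma = 10000 / 0.00083 = 1.205 × 10⁷ Pa = 12.05 MPa
Ordering: 182.1 MPa (case 1) > 56.82 MPa (case 2) > 12.05 MPa (case 3)
Final answer: 1, 2, 3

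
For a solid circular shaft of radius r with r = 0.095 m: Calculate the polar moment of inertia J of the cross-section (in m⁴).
Model: a solid circular shaft of radius r, so J = (π·r^4) / 2.
Substitute:
  J = (π × 0.095^4) / 2
  J = 0.0001279 m⁴
Final answer: J = 0.0001279 m⁴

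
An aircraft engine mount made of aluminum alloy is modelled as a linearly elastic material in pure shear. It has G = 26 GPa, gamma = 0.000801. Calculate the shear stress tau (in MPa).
Model: a linearly elastic material in pure shear, so tau = G·gamma.
Convert to SI units:
  G = 26 GPa = 2.6 × 10¹⁰ Pa
Substitute:
  tau = (2.6 × 10¹⁰) × 0.000801
  tau = 2.083 × 10⁷ Pa
Convert: tau = 2.083 × 10⁷ Pa = 20.83 MPa
Final answer: tau = 20.83 MPa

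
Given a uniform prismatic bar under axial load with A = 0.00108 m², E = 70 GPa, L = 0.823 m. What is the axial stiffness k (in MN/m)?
Model: a uniform prismatic bar under axial load, so k = (A·E) / L.
Convert to SI units:
  E = 70 GPa = 7 × 10¹⁰ Pa
Substitute:
  k = (0.00108 × (7 × 10¹⁰)) / 0.823
  k = 9.186 × 10⁷ N/m
Convert: k = 9.186 × 10⁷ N/m = 91.86 MN/m
Final answer: k = 91.86 MN/m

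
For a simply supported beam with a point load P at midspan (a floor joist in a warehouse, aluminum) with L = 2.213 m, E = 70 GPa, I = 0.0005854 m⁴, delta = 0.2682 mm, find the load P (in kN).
Model: a simply supported beam with a point load P at midspan, so delta = (P·L^3) / (48·E·I).
Solve for P: P = (48·delta·E·I) / L^3.
Convert to SI units:
  E = 70 GPa = 7 × 10¹⁰ Pa
  delta = 0.2682 mm = 0.0002682 m
Substitute:
  P = (48 × 0.0002682 × (7 × 10¹⁰) × 0.0005854) / 2.213^3
  P = 48680 N
Convert: P = 48680 N = 48.68 kN
Final answer: P = 48.68 kN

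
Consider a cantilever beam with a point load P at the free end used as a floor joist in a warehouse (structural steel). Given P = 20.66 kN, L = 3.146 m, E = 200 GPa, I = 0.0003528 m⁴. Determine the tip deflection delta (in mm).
Model: a cantilever beam with a point load P at the free end, so delta = (P·L^3) / (3·E·I).
Convert to SI units:
  P = 20.66 kN = 20660 N
  E = 200 GPa = 2 × 10¹¹ Pa
Substitute:
  delta = (20660 × 3.146^3) / (3 × (2 × 10¹¹) × 0.0003528)
  delta = 0.003039 m
Convert: delta = 0.003039 m = 3.039 mm
Final answer: delta = 3.039 mm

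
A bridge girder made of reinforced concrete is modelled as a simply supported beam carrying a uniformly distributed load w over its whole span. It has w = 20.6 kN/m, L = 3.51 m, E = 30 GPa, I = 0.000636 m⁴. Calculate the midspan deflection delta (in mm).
Model: a simply supported beam carrying a uniformly distributed load w over its whole span, so delta = (5·w·L^4) / (384·E·I).
Convert to SI units:
  w = 20.6 kN/m = 20600 N/m
  E = 30 GPa = 3 × 10¹⁰ Pa
Substitute:
  delta = (5 × 20600 × 3.51^4) / (384 × (3 × 10¹⁰) × 0.000636)
  delta = 0.002134 m
Convert: delta = 0.002134 m = 2.134 mm
Final answer: delta = 2.134 mm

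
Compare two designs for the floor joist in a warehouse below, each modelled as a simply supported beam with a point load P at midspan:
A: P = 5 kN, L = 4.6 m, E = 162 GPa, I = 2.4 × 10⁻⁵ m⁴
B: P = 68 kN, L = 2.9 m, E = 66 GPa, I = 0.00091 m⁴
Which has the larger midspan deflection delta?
Model: a simply supported beam with a point load P at midspan, so delta = (P·L^3) / (48·E·I) (SI units).
  A: delta = (5000 × 4.6^3) / (48 × (1.62 × 10¹¹) × (2.4 × 10⁻⁵)) = 0.002608 m = 2.608 mm
  B: delta = (68000 × 2.9^3) / (48 × (6.6 × 10¹⁰) × 0.00091) = 0.0005753 m = 0.5753 mm
2.608 mm > 0.5753 mm, so A is larger.
Final answer: A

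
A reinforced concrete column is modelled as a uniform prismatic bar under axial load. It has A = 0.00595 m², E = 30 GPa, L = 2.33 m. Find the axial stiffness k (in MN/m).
Model: a uniform prismatic bar under axial load, so k = (A·E) / L.
Convert to SI units:
  E = 30 GPa = 3 × 10¹⁰ Pa
Substitute:
  k = (0.00595 × (3 × 10¹⁰)) / 2.33
  k = 7.661 × 10⁷ N/m
Convert: k = 7.661 × 10⁷ N/m = 76.61 MN/m
Final answer: k = 76.61 MN/m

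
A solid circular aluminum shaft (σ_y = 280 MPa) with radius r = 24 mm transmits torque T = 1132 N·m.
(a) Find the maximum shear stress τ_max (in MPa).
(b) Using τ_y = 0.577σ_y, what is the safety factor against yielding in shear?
(a) For a solid circular shaft, τ_max = T·r/J with J = π·r^4/2, i.e. τ_max = 2·T / (π·r^3). Convert r = 24 mm = 0.024 m.
  τ_max = (2 × 1132) / (π × 0.024^3) = 5.213 × 10⁷ Pa = 52.13 MPa
(b) τ_y = 0.577 × 280 = 161.56 MPa
  SF = τ_y/τ_max = 161.56 / 52.13 = 3.099
Final answer: (a) τ_max = 52.13 MPa, (b) SF = 3.099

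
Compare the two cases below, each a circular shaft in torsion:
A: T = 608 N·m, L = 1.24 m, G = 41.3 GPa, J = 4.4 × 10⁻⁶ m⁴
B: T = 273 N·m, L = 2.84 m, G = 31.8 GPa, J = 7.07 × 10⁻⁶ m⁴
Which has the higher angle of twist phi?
Model: a circular shaft in torsion, so phi = (T·L) / (G·J) (SI units).
  A: phi = (608 × 1.24) / ((4.13 × 10¹⁰) × (4.4 × 10⁻⁶)) = 0.004149 rad = 0.2377°
  B: phi = (273 × 2.84) / ((3.18 × 10¹⁰) × (7.07 × 10⁻⁶)) = 0.003449 rad = 0.1976°
0.2377° > 0.1976°, so A is larger.
Final answer: A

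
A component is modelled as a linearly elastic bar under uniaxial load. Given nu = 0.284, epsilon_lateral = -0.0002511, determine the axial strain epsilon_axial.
Model: a linearly elastic bar under uniaxial load, so epsilon_lateral = -nu·epsilon_axial.
Solve for epsilon_axial: epsilon_axial = -epsilon_lateral / nu.
Substitute:
  epsilon_axial = -(-0.0002511) / 0.284
  epsilon_axial = 0.0008842
Final answer: epsilon_axial = 0.0008842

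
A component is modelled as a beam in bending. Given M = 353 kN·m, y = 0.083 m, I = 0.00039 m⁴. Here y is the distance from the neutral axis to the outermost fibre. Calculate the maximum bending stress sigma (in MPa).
Model: a beam in bending, so sigma = (M·y) / I.
Convert to SI units:
  M = 353 kN·m = 353000 N·m
Substitute:
  sigma = (353000 × 0.083) / 0.00039
  sigma = 7.513 × 10⁷ Pa
Convert: sigma = 7.513 × 10⁷ Pa = 75.13 MPa
Final answer: sigma = 75.13 MPa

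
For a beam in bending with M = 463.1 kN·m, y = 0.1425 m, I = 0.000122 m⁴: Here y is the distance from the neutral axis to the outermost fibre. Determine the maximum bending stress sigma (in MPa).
Model: a beam in bending, so sigma = (M·y) / I.
Convert to SI units:
  M = 463.1 kN·m = 463100 N·m
Substitute:
  sigma = (463100 × 0.1425) / 0.000122
  sigma = 5.409 × 10⁸ Pa
Convert: sigma = 5.409 × 10⁸ Pa = 540.9 MPa
Final answer: sigma = 540.9 MPa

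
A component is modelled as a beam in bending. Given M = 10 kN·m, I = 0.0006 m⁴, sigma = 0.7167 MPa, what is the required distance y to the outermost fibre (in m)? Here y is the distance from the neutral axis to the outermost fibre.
Model: a beam in bending, so sigma = (M·y) / I.
Solve for y: y = (sigma·I) / M.
Convert to SI units:
  M = 10 kN·m = 10000 N·m
  sigma = 0.7167 MPa = 716700 Pa
Substitute:
  y = (716700 × 0.0006) / 10000
  y = 0.043 m
Final answer: y = 0.043 m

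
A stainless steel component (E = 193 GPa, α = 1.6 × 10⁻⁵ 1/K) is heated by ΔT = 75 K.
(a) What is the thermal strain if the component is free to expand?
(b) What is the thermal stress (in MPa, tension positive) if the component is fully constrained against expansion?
(a) Free thermal strain ε_th = α·ΔT = (1.6 × 10⁻⁵) × 75 = 0.0012
(b) Fully constrained, the expansion is suppressed, so σ = -E·α·ΔT. Convert E = 193 GPa = 1.93 × 10¹¹ Pa.
  σ = -(1.93 × 10¹¹) × (1.6 × 10⁻⁵) × 75 = -2.316 × 10⁸ Pa = -231.6 MPa (compressive)
Final answer: (a) ε_th = 0.0012, (b) σ = -231.6 MPa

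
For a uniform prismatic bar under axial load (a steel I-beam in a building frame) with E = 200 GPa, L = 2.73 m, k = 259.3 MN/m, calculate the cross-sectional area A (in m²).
Model: a uniform prismatic bar under axial load, so k = (A·E) / L.
Solve for A: A = (k·L) / E.
Convert to SI units:
  E = 200 GPa = 2 × 10¹¹ Pa
  k = 259.3 MN/m = 2.593 × 10⁸ N/m
Substitute:
  A = ((2.593 × 10⁸) × 2.73) / (2 × 10¹¹)
  A = 0.003539 m²
Final answer: A = 0.003539 m²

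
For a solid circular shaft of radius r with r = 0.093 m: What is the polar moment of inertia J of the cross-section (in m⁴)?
Model: a solid circular shaft of radius r, so J = (π·r^4) / 2.
Substitute:
  J = (π × 0.093^4) / 2
  J = 0.0001175 m⁴
Final answer: J = 0.0001175 m⁴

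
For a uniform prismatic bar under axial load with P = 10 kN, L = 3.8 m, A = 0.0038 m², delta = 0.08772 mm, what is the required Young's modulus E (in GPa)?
Model: a uniform prismatic bar under axial load, so delta = (P·L) / (A·E).
Solve for E: E = (P·L) / (delta·A).
Convert to SI units:
  P = 10 kN = 10000 N
  delta = 0.08772 mm = 8.772 × 10⁻⁵ m
Substitute:
  E = (10000 × 3.8) / ((8.772 × 10⁻⁵) × 0.0038)
  E = 1.14 × 10¹¹ Pa
Convert: E = 1.14 × 10¹¹ Pa = 114 GPa
Final answer: E = 114 GPa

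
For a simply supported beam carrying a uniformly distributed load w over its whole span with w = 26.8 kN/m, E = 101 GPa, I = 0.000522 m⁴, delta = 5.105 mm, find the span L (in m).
Model: a simply supported beam carrying a uniformly distributed load w over its whole span, so delta = (5·w·L^4) / (384·E·I).
Solve for L: L = ((384·delta·E·I) / (5·w))^(1/4).
Convert to SI units:
  w = 26.8 kN/m = 26800 N/m
  E = 101 GPa = 1.01 × 10¹¹ Pa
  delta = 5.105 mm = 0.005105 m
Substitute:
  L = ((384 × 0.005105 × (1.01 × 10¹¹) × 0.000522) / (5 × 26800))^(1/4)
  L = 5.27 m
Final answer: L = 5.27 m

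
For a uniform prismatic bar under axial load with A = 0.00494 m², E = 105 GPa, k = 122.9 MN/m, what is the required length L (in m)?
Model: a uniform prismatic bar under axial load, so k = (A·E) / L.
Solve for L: L = (A·E) / k.
Convert to SI units:
  E = 105 GPa = 1.05 × 10¹¹ Pa
  k = 122.9 MN/m = 1.229 × 10⁸ N/m
Substitute:
  L = (0.00494 × (1.05 × 10¹¹)) / (1.229 × 10⁸)
  L = 4.221 m
Final answer: L = 4.221 m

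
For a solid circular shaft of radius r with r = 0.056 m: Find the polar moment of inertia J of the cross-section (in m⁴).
Model: a solid circular shaft of radius r, so J = (π·r^4) / 2.
Substitute:
  J = (π × 0.056^4) / 2
  J = 1.545 × 10⁻⁵ m⁴
Final answer: J = 1.545 × 10⁻⁵ m⁴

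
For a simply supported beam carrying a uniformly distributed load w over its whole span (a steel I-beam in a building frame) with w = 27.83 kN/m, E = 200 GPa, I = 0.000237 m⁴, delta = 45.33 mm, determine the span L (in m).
Model: a simply supported beam carrying a uniformly distributed load w over its whole span, so delta = (5·w·L^4) / (384·E·I).
Solve for L: L = ((384·delta·E·I) / (5·w))^(1/4).
Convert to SI units:
  w = 27.83 kN/m = 27830 N/m
  E = 200 GPa = 2 × 10¹¹ Pa
  delta = 45.33 mm = 0.04533 m
Substitute:
  L = ((384 × 0.04533 × (2 × 10¹¹) × 0.000237) / (5 × 27830))^(1/4)
  L = 8.775 m
Final answer: L = 8.775 m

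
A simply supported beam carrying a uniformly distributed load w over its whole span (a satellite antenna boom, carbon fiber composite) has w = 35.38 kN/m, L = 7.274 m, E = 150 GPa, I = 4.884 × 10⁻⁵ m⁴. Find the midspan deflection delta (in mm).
Model: a simply supported beam carrying a uniformly distributed load w over its whole span, so delta = (5·w·L^4) / (384·E·I).
Convert to SI units:
  w = 35.38 kN/m = 35380 N/m
  E = 150 GPa = 1.5 × 10¹¹ Pa
Substitute:
  delta = (5 × 35380 × 7.274^4) / (384 × (1.5 × 10¹¹) × (4.884 × 10⁻⁵))
  delta = 0.176 m
Convert: delta = 0.176 m = 176 mm
Final answer: delta = 176 mm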